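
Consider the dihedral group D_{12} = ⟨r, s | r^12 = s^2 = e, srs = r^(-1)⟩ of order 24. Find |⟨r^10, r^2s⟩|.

12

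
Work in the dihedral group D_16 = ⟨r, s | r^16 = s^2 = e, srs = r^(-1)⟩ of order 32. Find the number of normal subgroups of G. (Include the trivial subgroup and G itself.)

8

G has 36 subgroups. Checking conjugation-invariance by order — order 1: 1/1 normal; order 2: 1/17 normal; order 4: 1/9 normal; order 8: 1/5 normal; order 16: 3/3 normal; order 32: 1/1 normal.
Total normal subgroups: 8.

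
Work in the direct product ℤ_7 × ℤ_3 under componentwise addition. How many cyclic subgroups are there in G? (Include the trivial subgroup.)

4

Each element a generates a cyclic subgroup ⟨a⟩; distinct elements may generate the same one (a cyclic group of order d has φ(d) generators).
Cyclic subgroups by order — order 1: 1; order 3: 1; order 7: 1; order 21: 1.
Total: 4.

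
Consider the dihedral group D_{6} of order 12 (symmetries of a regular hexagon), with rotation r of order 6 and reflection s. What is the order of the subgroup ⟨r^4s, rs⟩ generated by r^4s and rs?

|⟨r^4s⟩| = 2 and |⟨rs⟩| = 2, so |H| is a multiple of lcm(2, 2) = 2 and divides |G| = 12.
Closing under the operation: H = {e, r^3, rs, r^4s}, so |H| = 4.

4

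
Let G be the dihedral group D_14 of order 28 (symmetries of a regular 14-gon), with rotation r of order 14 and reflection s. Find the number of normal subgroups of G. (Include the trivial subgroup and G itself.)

G has 28 subgroups. Checking conjugation-invariance by order — order 1: 1/1 normal; order 2: 1/15 normal; order 4: 0/7 normal; order 7: 1/1 normal; order 14: 3/3 normal; order 28: 1/1 normal.
Total normal subgroups: 7.

7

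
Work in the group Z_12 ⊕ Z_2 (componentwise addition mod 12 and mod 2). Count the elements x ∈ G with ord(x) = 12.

An element (a,b) has order lcm(ord(a), ord(b)); count pairs with lcm equal to 12.
Enumerating gives 8 such elements.

8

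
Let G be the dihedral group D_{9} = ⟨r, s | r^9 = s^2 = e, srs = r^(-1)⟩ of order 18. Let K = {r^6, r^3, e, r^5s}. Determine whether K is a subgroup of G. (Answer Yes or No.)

|K| = 4 does not divide |G| = 18, so by Lagrange K is not a subgroup.

No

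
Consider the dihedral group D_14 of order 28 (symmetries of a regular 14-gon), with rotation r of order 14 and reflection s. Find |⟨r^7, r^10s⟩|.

|⟨r^7⟩| = 2 and |⟨r^10s⟩| = 2, so |H| is a multiple of lcm(2, 2) = 2 and divides |G| = 28.
Closing under the operation: H = {e, r^7, r^3s, r^10s}, so |H| = 4.

4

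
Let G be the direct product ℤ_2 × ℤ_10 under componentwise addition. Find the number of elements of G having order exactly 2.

An element (a,b) has order lcm(ord(a), ord(b)); count pairs with lcm equal to 2.
Enumerating gives 3 such elements.

3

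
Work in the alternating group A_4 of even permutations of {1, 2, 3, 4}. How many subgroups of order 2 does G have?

|G| = 12 and 2 | 12, so subgroups of order 2 are possible by Lagrange.
The subgroups of order 2 are: {e, (1 2)(3 4)}; {e, (1 3)(2 4)}; {e, (1 4)(2 3)}.
So G has 3 subgroups of order 2.

3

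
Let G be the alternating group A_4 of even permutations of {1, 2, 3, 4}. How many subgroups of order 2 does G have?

3

|G| = 12 and 2 | 12, so subgroups of order 2 are possible by Lagrange.
The subgroups of order 2 are: {e, (1 2)(3 4)}; {e, (1 3)(2 4)}; {e, (1 4)(2 3)}.
So G has 3 subgroups of order 2.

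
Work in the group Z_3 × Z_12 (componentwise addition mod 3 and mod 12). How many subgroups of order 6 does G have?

4

|G| = 36 and 6 | 36, so subgroups of order 6 are possible by Lagrange.
The subgroups of order 6 are: {(0,0), (0,2), (0,4), (0,6), (0,8), (0,10)}; {(0,0), (0,6), (1,0), (1,6), (2,0), (2,6)}; {(0,0), (0,6), (1,4), (1,10), (2,2), (2,8)}; {(0,0), (0,6), (1,2), (1,8), (2,4), (2,10)}.
So G has 4 subgroups of order 6.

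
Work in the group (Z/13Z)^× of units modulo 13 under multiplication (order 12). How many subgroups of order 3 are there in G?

1

|G| = 12 and 3 | 12, so subgroups of order 3 are possible by Lagrange.
The subgroups of order 3 are: {1, 3, 9}.
So G has 1 subgroup of order 3.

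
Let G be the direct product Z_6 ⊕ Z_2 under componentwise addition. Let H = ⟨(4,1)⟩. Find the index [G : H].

|⟨(4,1)⟩| = 6 and |G| = 12.
By Lagrange, [G : H] = |G|/|H| = 12/6 = 2.

2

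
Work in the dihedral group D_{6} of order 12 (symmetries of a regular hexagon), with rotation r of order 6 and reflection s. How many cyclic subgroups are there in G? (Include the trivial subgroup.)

Group the elements of G by the cyclic subgroup they generate; each cyclic subgroup of order d accounts for φ(d) elements.
Cyclic subgroups by order — order 1: 1; order 2: 7; order 3: 1; order 6: 1.
Total: 10.

10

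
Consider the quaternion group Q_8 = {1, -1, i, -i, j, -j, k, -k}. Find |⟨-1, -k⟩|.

|⟨-1⟩| = 2 and |⟨-k⟩| = 4, so |H| is a multiple of lcm(2, 4) = 4 and divides |G| = 8.
Closing under the operation: H = {1, -1, k, -k}, so |H| = 4.

4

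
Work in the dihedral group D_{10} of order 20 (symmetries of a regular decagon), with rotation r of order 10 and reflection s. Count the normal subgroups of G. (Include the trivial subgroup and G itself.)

7

G has 22 subgroups. Checking conjugation-invariance by order — order 1: 1/1 normal; order 2: 1/11 normal; order 4: 0/5 normal; order 5: 1/1 normal; order 10: 3/3 normal; order 20: 1/1 normal.
Total normal subgroups: 7.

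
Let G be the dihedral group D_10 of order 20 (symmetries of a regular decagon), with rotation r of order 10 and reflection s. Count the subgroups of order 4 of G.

|G| = 20 and 4 | 20, so subgroups of order 4 are possible by Lagrange.
The subgroups of order 4 are: {e, r^5, r^2s, r^7s}; {e, r^5, r^3s, r^8s}; {e, r^5, r^4s, r^9s}; {e, r^5, s, r^5s}; … (5 in all).
So G has 5 subgroups of order 4.

5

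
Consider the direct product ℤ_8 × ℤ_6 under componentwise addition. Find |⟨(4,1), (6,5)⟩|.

24

|⟨(4,1)⟩| = 6 and |⟨(6,5)⟩| = 12, so |H| is a multiple of lcm(6, 12) = 12 and divides |G| = 48.
Closing under the operation: H = {(0,0), (0,1), (0,2), (0,3), (0,4), (0,5), (2,0), (2,1), (2,2), (2,3), (2,4), (2,5), (4,0), (4,1), (4,2), (4,3), (4,4), (4,5), (6,0), (6,1), (6,2), (6,3), (6,4), (6,5)}, so |H| = 24.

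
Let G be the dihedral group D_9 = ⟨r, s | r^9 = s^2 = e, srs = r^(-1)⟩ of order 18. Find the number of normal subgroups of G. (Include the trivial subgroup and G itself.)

4

G has 16 subgroups. Checking conjugation-invariance by order — order 1: 1/1 normal; order 2: 0/9 normal; order 3: 1/1 normal; order 6: 0/3 normal; order 9: 1/1 normal; order 18: 1/1 normal.
Total normal subgroups: 4.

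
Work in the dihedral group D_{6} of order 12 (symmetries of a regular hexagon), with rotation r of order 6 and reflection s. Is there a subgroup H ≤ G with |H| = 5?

5 does not divide |G| = 12, so by Lagrange no subgroup of order 5 exists.

No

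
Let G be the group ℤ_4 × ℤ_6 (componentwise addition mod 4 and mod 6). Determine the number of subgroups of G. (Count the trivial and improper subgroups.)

16

|G| = 24, so by Lagrange every subgroup order divides 24. Divisors: 1, 2, 3, 4, 6, 8, 12, 24.
Subgroups by order — order 1: 1; order 2: 3; order 3: 1; order 4: 3; order 6: 3; order 8: 1; order 12: 3; order 24: 1.
Total: 1 + 3 + 1 + 3 + 3 + 1 + 3 + 1 = 16.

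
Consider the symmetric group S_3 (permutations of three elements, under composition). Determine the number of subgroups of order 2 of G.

|G| = 6 and 2 | 6, so subgroups of order 2 are possible by Lagrange.
The subgroups of order 2 are: {e, (1 2)}; {e, (1 3)}; {e, (2 3)}.
So G has 3 subgroups of order 2.

3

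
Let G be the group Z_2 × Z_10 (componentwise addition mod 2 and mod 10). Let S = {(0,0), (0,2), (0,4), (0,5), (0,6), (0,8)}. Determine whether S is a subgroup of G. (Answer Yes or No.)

No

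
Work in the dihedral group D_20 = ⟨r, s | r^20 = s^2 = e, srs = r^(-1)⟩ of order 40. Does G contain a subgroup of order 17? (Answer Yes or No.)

17 does not divide |G| = 40, so by Lagrange no subgroup of order 17 exists.

No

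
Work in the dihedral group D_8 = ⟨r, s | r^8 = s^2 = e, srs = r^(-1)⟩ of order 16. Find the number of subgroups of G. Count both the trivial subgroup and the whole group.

19

|G| = 16, so by Lagrange every subgroup order divides 16. Divisors: 1, 2, 4, 8, 16.
Subgroups by order — order 1: 1; order 2: 9; order 4: 5; order 8: 3; order 16: 1.
Total: 1 + 9 + 5 + 3 + 1 = 19.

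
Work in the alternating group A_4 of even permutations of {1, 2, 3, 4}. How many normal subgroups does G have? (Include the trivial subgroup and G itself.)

3

G has 10 subgroups. Checking conjugation-invariance by order — order 1: 1/1 normal; order 2: 0/3 normal; order 3: 0/4 normal; order 4: 1/1 normal; order 12: 1/1 normal.
Total normal subgroups: 3.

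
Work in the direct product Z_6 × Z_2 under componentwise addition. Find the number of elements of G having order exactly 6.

6

An element (a,b) has order lcm(ord(a), ord(b)); count pairs with lcm equal to 6.
Enumerating gives 6 such elements.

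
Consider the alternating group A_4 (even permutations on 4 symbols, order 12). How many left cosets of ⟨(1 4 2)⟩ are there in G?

4

|⟨(1 4 2)⟩| = 3 and |G| = 12.
By Lagrange, [G : H] = |G|/|H| = 12/3 = 4.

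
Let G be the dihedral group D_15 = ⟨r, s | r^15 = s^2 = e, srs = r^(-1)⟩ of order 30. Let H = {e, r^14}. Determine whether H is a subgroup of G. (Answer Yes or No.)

No

r^14 ∈ H but its inverse r ∉ H, so H is not a subgroup.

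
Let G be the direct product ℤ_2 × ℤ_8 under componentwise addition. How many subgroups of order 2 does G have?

|G| = 16 and 2 | 16, so subgroups of order 2 are possible by Lagrange.
The subgroups of order 2 are: {(0,0), (0,4)}; {(0,0), (1,0)}; {(0,0), (1,4)}.
So G has 3 subgroups of order 2.

3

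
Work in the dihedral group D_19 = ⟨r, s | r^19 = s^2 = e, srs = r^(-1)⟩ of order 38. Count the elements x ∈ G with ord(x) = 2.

Enumerating element orders in G gives 19 elements of order 2.

19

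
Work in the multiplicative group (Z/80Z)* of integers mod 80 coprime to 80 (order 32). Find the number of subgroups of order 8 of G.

|G| = 32 and 8 | 32, so subgroups of order 8 are possible by Lagrange.
The subgroups of order 8 are: {1, 9, 11, 19, 41, 49, 51, 59}; {1, 11, 21, 31, 41, 51, 61, 71}; {1, 11, 29, 39, 41, 51, 69, 79}; {1, 3, 9, 13, 27, 31, 37, 39}; … (19 in all).
So G has 19 subgroups of order 8.

19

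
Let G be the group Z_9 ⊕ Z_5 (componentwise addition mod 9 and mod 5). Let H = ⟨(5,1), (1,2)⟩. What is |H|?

|⟨(5,1)⟩| = 45 and |⟨(1,2)⟩| = 45, so |H| is a multiple of lcm(45, 45) = 45 and divides |G| = 45.
Closing {(5,1), (1,2)} under the group operation gives all of G, so |H| = 45.

45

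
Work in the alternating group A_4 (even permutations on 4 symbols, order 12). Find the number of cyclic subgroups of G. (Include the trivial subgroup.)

8

A cyclic subgroup of order d is generated by each of its φ(d) elements of order d, so the cyclic subgroups of order d number (#elements of order d)/φ(d).
Cyclic subgroups by order — order 1: 1; order 2: 3; order 3: 4.
Total: 8.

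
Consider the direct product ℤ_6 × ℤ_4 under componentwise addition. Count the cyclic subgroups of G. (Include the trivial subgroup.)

A cyclic subgroup of order d is generated by each of its φ(d) elements of order d, so the cyclic subgroups of order d number (#elements of order d)/φ(d).
Cyclic subgroups by order — order 1: 1; order 2: 3; order 3: 1; order 4: 2; order 6: 3; order 12: 2.
Total: 12.

12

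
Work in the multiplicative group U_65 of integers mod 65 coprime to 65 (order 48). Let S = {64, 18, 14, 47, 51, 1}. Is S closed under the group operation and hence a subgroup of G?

No

Closure fails: 14 · 47 = 8 ∉ S. So S is not a subgroup.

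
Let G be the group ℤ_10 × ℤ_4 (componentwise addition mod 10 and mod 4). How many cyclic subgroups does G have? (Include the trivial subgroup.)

Each element a generates a cyclic subgroup ⟨a⟩; distinct elements may generate the same one (a cyclic group of order d has φ(d) generators).
Cyclic subgroups by order — order 1: 1; order 2: 3; order 4: 2; order 5: 1; order 10: 3; order 20: 2.
Total: 12.

12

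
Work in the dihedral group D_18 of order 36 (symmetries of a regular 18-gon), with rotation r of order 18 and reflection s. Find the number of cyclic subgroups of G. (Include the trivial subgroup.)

A cyclic subgroup of order d is generated by each of its φ(d) elements of order d, so the cyclic subgroups of order d number (#elements of order d)/φ(d).
Cyclic subgroups by order — order 1: 1; order 2: 19; order 3: 1; order 6: 1; order 9: 1; order 18: 1.
Total: 24.

24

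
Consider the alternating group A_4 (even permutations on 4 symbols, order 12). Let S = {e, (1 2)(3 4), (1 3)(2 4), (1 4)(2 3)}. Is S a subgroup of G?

|S| = 4 divides |G| = 12, consistent with Lagrange.
S contains the identity, every element's inverse is in S, and S is closed under ∘: it is a subgroup.

Yes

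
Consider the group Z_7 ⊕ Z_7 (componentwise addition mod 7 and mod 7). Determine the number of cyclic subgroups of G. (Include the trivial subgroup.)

A cyclic subgroup of order d is generated by each of its φ(d) elements of order d, so the cyclic subgroups of order d number (#elements of order d)/φ(d).
Cyclic subgroups by order — order 1: 1; order 7: 8.
Total: 9.

9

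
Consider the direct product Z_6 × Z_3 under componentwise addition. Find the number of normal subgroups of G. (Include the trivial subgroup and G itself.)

12

G is abelian, so every subgroup is normal.
G has 12 subgroups in total, hence 12 normal subgroups.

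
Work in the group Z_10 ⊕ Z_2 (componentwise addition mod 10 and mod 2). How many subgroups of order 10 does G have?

3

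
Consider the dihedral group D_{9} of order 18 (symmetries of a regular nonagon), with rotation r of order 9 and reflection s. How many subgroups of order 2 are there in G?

9

|G| = 18 and 2 | 18, so subgroups of order 2 are possible by Lagrange.
The subgroups of order 2 are: {e, r^2s}; {e, r^3s}; {e, r^4s}; {e, r^5s}; … (9 in all).
So G has 9 subgroups of order 2.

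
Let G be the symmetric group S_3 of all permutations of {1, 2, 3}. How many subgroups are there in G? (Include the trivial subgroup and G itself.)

|G| = 6, so by Lagrange every subgroup order divides 6. Divisors: 1, 2, 3, 6.
Subgroups by order — order 1: 1; order 2: 3; order 3: 1; order 6: 1.
Total: 1 + 3 + 1 + 1 = 6.

6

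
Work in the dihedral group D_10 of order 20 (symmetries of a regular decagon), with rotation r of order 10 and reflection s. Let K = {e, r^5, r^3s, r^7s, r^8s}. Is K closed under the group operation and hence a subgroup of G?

Closure fails: r^5 · r^7s = r^2s ∉ K. So K is not a subgroup.

No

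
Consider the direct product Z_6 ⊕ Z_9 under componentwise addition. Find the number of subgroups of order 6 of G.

|G| = 54 and 6 | 54, so subgroups of order 6 are possible by Lagrange.
The subgroups of order 6 are: {(0,0), (0,3), (0,6), (3,0), (3,3), (3,6)}; {(0,0), (1,0), (2,0), (3,0), (4,0), (5,0)}; {(0,0), (1,3), (2,6), (3,0), (4,3), (5,6)}; {(0,0), (1,6), (2,3), (3,0), (4,6), (5,3)}.
So G has 4 subgroups of order 6.

4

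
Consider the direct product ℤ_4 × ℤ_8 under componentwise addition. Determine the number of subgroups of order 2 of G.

|G| = 32 and 2 | 32, so subgroups of order 2 are possible by Lagrange.
The subgroups of order 2 are: {(0,0), (0,4)}; {(0,0), (2,0)}; {(0,0), (2,4)}.
So G has 3 subgroups of order 2.

3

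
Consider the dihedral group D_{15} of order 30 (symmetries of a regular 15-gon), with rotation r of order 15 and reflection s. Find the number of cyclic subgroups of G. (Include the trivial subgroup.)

19

Group the elements of G by the cyclic subgroup they generate; each cyclic subgroup of order d accounts for φ(d) elements.
Cyclic subgroups by order — order 1: 1; order 2: 15; order 3: 1; order 5: 1; order 15: 1.
Total: 19.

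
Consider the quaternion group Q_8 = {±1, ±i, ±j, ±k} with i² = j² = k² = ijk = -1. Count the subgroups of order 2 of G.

1

|G| = 8 and 2 | 8, so subgroups of order 2 are possible by Lagrange.
The subgroups of order 2 are: {1, -1}.
So G has 1 subgroup of order 2.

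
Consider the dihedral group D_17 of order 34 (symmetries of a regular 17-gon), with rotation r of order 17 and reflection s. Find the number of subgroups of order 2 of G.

17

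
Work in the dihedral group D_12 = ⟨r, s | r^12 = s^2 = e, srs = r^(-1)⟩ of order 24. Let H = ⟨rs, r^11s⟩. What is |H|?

12

|⟨rs⟩| = 2 and |⟨r^11s⟩| = 2, so |H| is a multiple of lcm(2, 2) = 2 and divides |G| = 24.
Closing under the operation: H = {e, r^2, r^4, r^6, r^8, r^10, rs, r^3s, r^5s, r^7s, r^9s, r^11s}, so |H| = 12.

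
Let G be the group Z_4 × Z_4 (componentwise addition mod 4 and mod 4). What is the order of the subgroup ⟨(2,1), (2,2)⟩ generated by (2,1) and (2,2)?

|⟨(2,1)⟩| = 4 and |⟨(2,2)⟩| = 2, so |H| is a multiple of lcm(4, 2) = 4 and divides |G| = 16.
Closing under the operation: H = {(0,0), (0,1), (0,2), (0,3), (2,0), (2,1), (2,2), (2,3)}, so |H| = 8.

8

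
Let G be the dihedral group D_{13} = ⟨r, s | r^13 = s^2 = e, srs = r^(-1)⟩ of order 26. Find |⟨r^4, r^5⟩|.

|⟨r^4⟩| = 13 and |⟨r^5⟩| = 13, so |H| is a multiple of lcm(13, 13) = 13 and divides |G| = 26.
Closing under the operation: H = {e, r, r^2, r^3, r^4, r^5, r^6, r^7, r^8, r^9, r^10, r^11, r^12}, so |H| = 13.

13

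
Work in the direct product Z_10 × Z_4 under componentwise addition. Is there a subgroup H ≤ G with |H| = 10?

10 | 40. A subgroup of order 10 is {(0,0), (0,2), (2,0), (2,2), (4,0), (4,2), (6,0), (6,2), (8,0), (8,2)}.

Yes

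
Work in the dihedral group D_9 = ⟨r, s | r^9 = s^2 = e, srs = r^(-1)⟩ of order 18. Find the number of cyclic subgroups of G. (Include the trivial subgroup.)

12

A cyclic subgroup of order d is generated by each of its φ(d) elements of order d, so the cyclic subgroups of order d number (#elements of order d)/φ(d).
Cyclic subgroups by order — order 1: 1; order 2: 9; order 3: 1; order 9: 1.
Total: 12.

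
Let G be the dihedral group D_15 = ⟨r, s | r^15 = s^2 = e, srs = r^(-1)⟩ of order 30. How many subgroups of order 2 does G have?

|G| = 30 and 2 | 30, so subgroups of order 2 are possible by Lagrange.
The subgroups of order 2 are: {e, r^10s}; {e, r^11s}; {e, r^12s}; {e, r^13s}; … (15 in all).
So G has 15 subgroups of order 2.

15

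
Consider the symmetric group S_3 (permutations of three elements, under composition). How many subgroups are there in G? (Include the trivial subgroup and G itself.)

|G| = 6, so by Lagrange every subgroup order divides 6. Divisors: 1, 2, 3, 6.
Subgroups by order — order 1: 1; order 2: 3; order 3: 1; order 6: 1.
Total: 1 + 3 + 1 + 1 = 6.

6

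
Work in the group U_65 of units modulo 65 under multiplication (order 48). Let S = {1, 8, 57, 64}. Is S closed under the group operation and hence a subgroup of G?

|S| = 4 divides |G| = 48, consistent with Lagrange.
S contains the identity, every element's inverse is in S, and S is closed under ·: it is a subgroup.
In fact S = ⟨8⟩.

Yes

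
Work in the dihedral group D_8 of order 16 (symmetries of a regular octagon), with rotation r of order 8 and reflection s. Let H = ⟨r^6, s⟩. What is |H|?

|⟨r^6⟩| = 4 and |⟨s⟩| = 2, so |H| is a multiple of lcm(4, 2) = 4 and divides |G| = 16.
Closing under the operation: H = {e, r^2, r^4, r^6, s, r^2s, r^4s, r^6s}, so |H| = 8.

8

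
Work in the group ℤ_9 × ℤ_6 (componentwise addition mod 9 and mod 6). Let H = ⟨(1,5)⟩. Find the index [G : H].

3

|⟨(1,5)⟩| = 18 and |G| = 54.
By Lagrange, [G : H] = |G|/|H| = 54/18 = 3.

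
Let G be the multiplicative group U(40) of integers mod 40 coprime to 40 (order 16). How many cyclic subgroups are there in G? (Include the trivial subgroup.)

A cyclic subgroup of order d is generated by each of its φ(d) elements of order d, so the cyclic subgroups of order d number (#elements of order d)/φ(d).
Cyclic subgroups by order — order 1: 1; order 2: 7; order 4: 4.
Total: 12.

12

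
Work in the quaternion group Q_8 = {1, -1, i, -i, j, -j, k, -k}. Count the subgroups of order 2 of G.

1

|G| = 8 and 2 | 8, so subgroups of order 2 are possible by Lagrange.
The subgroups of order 2 are: {1, -1}.
So G has 1 subgroup of order 2.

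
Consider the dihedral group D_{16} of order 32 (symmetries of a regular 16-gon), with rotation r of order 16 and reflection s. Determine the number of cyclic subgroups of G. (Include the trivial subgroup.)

21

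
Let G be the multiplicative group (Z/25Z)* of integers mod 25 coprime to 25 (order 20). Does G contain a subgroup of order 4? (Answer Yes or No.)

4 | 20. A subgroup of order 4 is {1, 7, 18, 24}.

Yes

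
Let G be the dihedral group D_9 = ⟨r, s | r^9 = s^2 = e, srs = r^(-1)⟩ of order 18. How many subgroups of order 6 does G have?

3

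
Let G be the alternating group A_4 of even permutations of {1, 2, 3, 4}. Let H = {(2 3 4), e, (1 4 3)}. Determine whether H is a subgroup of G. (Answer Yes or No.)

(1 4 3) ∈ H but its inverse (1 3 4) ∉ H, so H is not a subgroup.

No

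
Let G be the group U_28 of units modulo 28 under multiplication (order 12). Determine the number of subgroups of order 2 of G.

|G| = 12 and 2 | 12, so subgroups of order 2 are possible by Lagrange.
The subgroups of order 2 are: {1, 13}; {1, 15}; {1, 27}.
So G has 3 subgroups of order 2.

3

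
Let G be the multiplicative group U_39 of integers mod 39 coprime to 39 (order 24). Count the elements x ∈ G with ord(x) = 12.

The elements of order 12 are: 2, 7, 11, 19, 20, 28, 32, 37.
That's 8.

8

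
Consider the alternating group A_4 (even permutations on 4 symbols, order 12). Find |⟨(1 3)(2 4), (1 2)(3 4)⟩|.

4

|⟨(1 3)(2 4)⟩| = 2 and |⟨(1 2)(3 4)⟩| = 2, so |H| is a multiple of lcm(2, 2) = 2 and divides |G| = 12.
Closing under the operation: H = {e, (1 2)(3 4), (1 3)(2 4), (1 4)(2 3)}, so |H| = 4.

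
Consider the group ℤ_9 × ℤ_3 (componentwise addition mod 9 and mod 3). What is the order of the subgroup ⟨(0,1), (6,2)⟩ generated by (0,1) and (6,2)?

|⟨(0,1)⟩| = 3 and |⟨(6,2)⟩| = 3, so |H| is a multiple of lcm(3, 3) = 3 and divides |G| = 27.
Closing under the operation: H = {(0,0), (0,1), (0,2), (3,0), (3,1), (3,2), (6,0), (6,1), (6,2)}, so |H| = 9.

9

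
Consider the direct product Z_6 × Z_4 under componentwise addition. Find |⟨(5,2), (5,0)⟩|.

12

|⟨(5,2)⟩| = 6 and |⟨(5,0)⟩| = 6, so |H| is a multiple of lcm(6, 6) = 6 and divides |G| = 24.
Closing under the operation: H = {(0,0), (0,2), (1,0), (1,2), (2,0), (2,2), (3,0), (3,2), (4,0), (4,2), (5,0), (5,2)}, so |H| = 12.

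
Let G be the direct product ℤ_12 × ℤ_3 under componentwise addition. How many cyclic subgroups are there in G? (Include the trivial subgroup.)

15

Each element a generates a cyclic subgroup ⟨a⟩; distinct elements may generate the same one (a cyclic group of order d has φ(d) generators).
Cyclic subgroups by order — order 1: 1; order 2: 1; order 3: 4; order 4: 1; order 6: 4; order 12: 4.
Total: 15.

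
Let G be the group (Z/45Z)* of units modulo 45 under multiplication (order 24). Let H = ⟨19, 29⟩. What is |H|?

|⟨19⟩| = 2 and |⟨29⟩| = 6, so |H| is a multiple of lcm(2, 6) = 6 and divides |G| = 24.
Closing under the operation: H = {1, 4, 11, 14, 16, 19, 26, 29, 31, 34, 41, 44}, so |H| = 12.

12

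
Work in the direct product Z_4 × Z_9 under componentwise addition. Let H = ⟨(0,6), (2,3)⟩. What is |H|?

|⟨(0,6)⟩| = 3 and |⟨(2,3)⟩| = 6, so |H| is a multiple of lcm(3, 6) = 6 and divides |G| = 36.
Closing under the operation: H = {(0,0), (0,3), (0,6), (2,0), (2,3), (2,6)}, so |H| = 6.

6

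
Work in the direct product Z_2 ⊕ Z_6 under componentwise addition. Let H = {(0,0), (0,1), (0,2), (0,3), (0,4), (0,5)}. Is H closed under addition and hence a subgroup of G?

Yes

|H| = 6 divides |G| = 12, consistent with Lagrange.
H contains the identity, every element's inverse is in H, and H is closed under +: it is a subgroup.
In fact H = ⟨(0,1)⟩.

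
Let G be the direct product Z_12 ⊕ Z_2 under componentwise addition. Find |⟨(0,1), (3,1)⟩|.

|⟨(0,1)⟩| = 2 and |⟨(3,1)⟩| = 4, so |H| is a multiple of lcm(2, 4) = 4 and divides |G| = 24.
Closing under the operation: H = {(0,0), (0,1), (3,0), (3,1), (6,0), (6,1), (9,0), (9,1)}, so |H| = 8.

8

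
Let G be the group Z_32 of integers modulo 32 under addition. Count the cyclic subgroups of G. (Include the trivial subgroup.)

6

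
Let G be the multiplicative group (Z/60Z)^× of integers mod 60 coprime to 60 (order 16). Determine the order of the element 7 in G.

Compute successive powers of 7 mod 60: 7, 49, 43, 1; 7^4 ≡ 1 (mod 60).
So |⟨7⟩| = 4.

4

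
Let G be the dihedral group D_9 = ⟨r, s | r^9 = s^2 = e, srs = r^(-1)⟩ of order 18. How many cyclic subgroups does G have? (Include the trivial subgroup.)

Group the elements of G by the cyclic subgroup they generate; each cyclic subgroup of order d accounts for φ(d) elements.
Cyclic subgroups by order — order 1: 1; order 2: 9; order 3: 1; order 9: 1.
Total: 12.

12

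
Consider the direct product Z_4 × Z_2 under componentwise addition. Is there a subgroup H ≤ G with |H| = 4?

Yes

4 | 8. A subgroup of order 4 is {(0,0), (0,1), (2,0), (2,1)}.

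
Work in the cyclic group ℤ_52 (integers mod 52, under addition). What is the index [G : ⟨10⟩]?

2

|⟨10⟩| = 26 and |G| = 52.
By Lagrange, [G : H] = |G|/|H| = 52/26 = 2.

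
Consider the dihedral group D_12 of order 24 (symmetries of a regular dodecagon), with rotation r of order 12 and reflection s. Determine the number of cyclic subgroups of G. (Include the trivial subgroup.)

A cyclic subgroup of order d is generated by each of its φ(d) elements of order d, so the cyclic subgroups of order d number (#elements of order d)/φ(d).
Cyclic subgroups by order — order 1: 1; order 2: 13; order 3: 1; order 4: 1; order 6: 1; order 12: 1.
Total: 18.

18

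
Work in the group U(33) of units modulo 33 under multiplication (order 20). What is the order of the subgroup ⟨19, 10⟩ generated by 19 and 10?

|⟨19⟩| = 10 and |⟨10⟩| = 2, so |H| is a multiple of lcm(10, 2) = 10 and divides |G| = 20.
Closing under the operation: H = {1, 4, 7, 10, 13, 16, 19, 25, 28, 31}, so |H| = 10.

10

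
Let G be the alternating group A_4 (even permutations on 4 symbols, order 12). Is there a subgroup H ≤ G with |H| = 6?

6 | 12, so Lagrange does not rule it out; but checking all subgroups of G, none has order 6.
(A_4 is the standard example that the converse of Lagrange fails.)

No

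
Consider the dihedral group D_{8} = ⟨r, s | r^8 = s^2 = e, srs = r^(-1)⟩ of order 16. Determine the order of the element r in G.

Computing powers of r: the smallest k with (r)^k = e is k = 8.

8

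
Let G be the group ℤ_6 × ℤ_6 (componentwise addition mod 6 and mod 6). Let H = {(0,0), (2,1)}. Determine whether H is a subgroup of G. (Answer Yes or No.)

No

(2,1) ∈ H but its inverse (4,5) ∉ H, so H is not a subgroup.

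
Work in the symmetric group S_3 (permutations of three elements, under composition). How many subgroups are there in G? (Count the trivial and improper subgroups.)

|G| = 6, so by Lagrange every subgroup order divides 6. Divisors: 1, 2, 3, 6.
Subgroups by order — order 1: 1; order 2: 3; order 3: 1; order 6: 1.
Total: 1 + 3 + 1 + 1 = 6.

6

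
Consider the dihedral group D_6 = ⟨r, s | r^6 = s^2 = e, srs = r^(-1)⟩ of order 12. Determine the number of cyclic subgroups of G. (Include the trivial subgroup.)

10

Group the elements of G by the cyclic subgroup they generate; each cyclic subgroup of order d accounts for φ(d) elements.
Cyclic subgroups by order — order 1: 1; order 2: 7; order 3: 1; order 6: 1.
Total: 10.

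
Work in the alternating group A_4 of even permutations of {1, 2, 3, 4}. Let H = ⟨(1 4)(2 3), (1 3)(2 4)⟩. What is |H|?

4

|⟨(1 4)(2 3)⟩| = 2 and |⟨(1 3)(2 4)⟩| = 2, so |H| is a multiple of lcm(2, 2) = 2 and divides |G| = 12.
Closing under the operation: H = {e, (1 2)(3 4), (1 3)(2 4), (1 4)(2 3)}, so |H| = 4.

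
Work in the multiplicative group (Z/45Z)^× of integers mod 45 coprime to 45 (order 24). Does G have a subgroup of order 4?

Yes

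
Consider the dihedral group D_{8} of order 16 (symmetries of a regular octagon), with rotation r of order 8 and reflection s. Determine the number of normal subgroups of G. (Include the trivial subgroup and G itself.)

7

G has 19 subgroups. Checking conjugation-invariance by order — order 1: 1/1 normal; order 2: 1/9 normal; order 4: 1/5 normal; order 8: 3/3 normal; order 16: 1/1 normal.
Total normal subgroups: 7.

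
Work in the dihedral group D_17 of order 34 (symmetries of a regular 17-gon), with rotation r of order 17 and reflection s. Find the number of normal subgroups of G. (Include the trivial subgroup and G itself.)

3

G has 20 subgroups. Checking conjugation-invariance by order — order 1: 1/1 normal; order 2: 0/17 normal; order 17: 1/1 normal; order 34: 1/1 normal.
Total normal subgroups: 3.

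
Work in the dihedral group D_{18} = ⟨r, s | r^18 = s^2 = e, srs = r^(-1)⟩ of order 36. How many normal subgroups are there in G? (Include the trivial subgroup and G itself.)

9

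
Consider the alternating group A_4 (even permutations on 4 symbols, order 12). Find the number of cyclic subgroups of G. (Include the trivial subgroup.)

Each element a generates a cyclic subgroup ⟨a⟩; distinct elements may generate the same one (a cyclic group of order d has φ(d) generators).
Cyclic subgroups by order — order 1: 1; order 2: 3; order 3: 4.
Total: 8.

8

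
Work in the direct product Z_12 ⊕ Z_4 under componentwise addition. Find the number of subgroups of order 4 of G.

7

|G| = 48 and 4 | 48, so subgroups of order 4 are possible by Lagrange.
The subgroups of order 4 are: {(0,0), (0,1), (0,2), (0,3)}; {(0,0), (0,2), (6,0), (6,2)}; {(0,0), (0,2), (6,1), (6,3)}; {(0,0), (3,0), (6,0), (9,0)}; … (7 in all).
So G has 7 subgroups of order 4.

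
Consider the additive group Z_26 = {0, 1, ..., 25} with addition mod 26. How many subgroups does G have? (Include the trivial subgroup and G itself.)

A cyclic group of order 26 has exactly one subgroup for each divisor of 26.
Divisors of 26: 1, 2, 13, 26.
So Z_26 has 4 subgroups.

4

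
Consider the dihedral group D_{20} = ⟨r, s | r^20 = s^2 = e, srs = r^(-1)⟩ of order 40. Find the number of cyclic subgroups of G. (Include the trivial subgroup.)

26

Group the elements of G by the cyclic subgroup they generate; each cyclic subgroup of order d accounts for φ(d) elements.
Cyclic subgroups by order — order 1: 1; order 2: 21; order 4: 1; order 5: 1; order 10: 1; order 20: 1.
Total: 26.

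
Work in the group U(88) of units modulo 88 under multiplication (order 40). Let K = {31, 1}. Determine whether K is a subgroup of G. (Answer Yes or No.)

No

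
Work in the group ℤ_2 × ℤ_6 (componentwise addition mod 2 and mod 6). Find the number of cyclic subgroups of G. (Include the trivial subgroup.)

8

Group the elements of G by the cyclic subgroup they generate; each cyclic subgroup of order d accounts for φ(d) elements.
Cyclic subgroups by order — order 1: 1; order 2: 3; order 3: 1; order 6: 3.
Total: 8.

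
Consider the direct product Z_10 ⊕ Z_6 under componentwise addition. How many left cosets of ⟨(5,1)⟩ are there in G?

10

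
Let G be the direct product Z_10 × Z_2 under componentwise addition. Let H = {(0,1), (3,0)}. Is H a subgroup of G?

No

The identity (0,0) ∉ H, so H is not a subgroup.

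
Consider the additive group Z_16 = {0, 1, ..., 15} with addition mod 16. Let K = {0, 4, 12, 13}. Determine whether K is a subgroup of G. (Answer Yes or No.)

13 ∈ K but its inverse 3 ∉ K, so K is not a subgroup.

No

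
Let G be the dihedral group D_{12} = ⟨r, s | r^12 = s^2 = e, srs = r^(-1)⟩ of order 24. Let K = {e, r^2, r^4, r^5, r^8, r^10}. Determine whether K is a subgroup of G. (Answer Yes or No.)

r^5 ∈ K but its inverse r^7 ∉ K, so K is not a subgroup.

No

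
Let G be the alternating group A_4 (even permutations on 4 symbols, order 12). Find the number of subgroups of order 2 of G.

|G| = 12 and 2 | 12, so subgroups of order 2 are possible by Lagrange.
The subgroups of order 2 are: {e, (1 2)(3 4)}; {e, (1 3)(2 4)}; {e, (1 4)(2 3)}.
So G has 3 subgroups of order 2.

3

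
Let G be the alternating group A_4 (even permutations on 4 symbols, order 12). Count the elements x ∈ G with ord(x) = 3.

8

The elements of order 3 are: (2 3 4), (2 4 3), (1 2 3), (1 2 4), (1 3 2), (1 3 4), (1 4 2), (1 4 3).
That's 8.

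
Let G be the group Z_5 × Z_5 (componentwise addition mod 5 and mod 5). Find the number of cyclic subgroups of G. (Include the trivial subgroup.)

A cyclic subgroup of order d is generated by each of its φ(d) elements of order d, so the cyclic subgroups of order d number (#elements of order d)/φ(d).
Cyclic subgroups by order — order 1: 1; order 5: 6.
Total: 7.

7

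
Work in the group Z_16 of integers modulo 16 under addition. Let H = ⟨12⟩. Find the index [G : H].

4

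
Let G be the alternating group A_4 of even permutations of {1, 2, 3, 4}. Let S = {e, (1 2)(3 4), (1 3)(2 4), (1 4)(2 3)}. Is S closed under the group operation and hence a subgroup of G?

|S| = 4 divides |G| = 12, consistent with Lagrange.
S contains the identity, every element's inverse is in S, and S is closed under ∘: it is a subgroup.

Yes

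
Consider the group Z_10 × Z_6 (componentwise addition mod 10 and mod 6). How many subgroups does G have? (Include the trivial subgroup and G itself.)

|G| = 60, so by Lagrange every subgroup order divides 60. Divisors: 1, 2, 3, 4, 5, 6, 10, 12, 15, 20, 30, 60.
Subgroups by order — order 1: 1; order 2: 3; order 3: 1; order 4: 1; order 5: 1; order 6: 3; order 10: 3; order 12: 1; order 15: 1; order 20: 1; order 30: 3; order 60: 1.
Total: 1 + 3 + 1 + 1 + 1 + 3 + 3 + 1 + 1 + 1 + 3 + 1 = 20.

20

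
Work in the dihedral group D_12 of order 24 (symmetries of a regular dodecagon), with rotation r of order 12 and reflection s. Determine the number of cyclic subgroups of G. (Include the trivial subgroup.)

18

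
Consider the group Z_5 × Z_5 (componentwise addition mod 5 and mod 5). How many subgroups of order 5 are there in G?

6

|G| = 25 and 5 | 25, so subgroups of order 5 are possible by Lagrange.
The subgroups of order 5 are: {(0,0), (0,1), (0,2), (0,3), (0,4)}; {(0,0), (1,0), (2,0), (3,0), (4,0)}; {(0,0), (1,1), (2,2), (3,3), (4,4)}; {(0,0), (1,2), (2,4), (3,1), (4,3)}; … (6 in all).
So G has 6 subgroups of order 5.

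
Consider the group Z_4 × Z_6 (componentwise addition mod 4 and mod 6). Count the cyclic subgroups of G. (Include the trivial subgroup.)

12

Each element a generates a cyclic subgroup ⟨a⟩; distinct elements may generate the same one (a cyclic group of order d has φ(d) generators).
Cyclic subgroups by order — order 1: 1; order 2: 3; order 3: 1; order 4: 2; order 6: 3; order 12: 2.
Total: 12.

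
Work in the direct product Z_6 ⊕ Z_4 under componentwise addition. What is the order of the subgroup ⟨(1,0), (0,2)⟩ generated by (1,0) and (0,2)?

|⟨(1,0)⟩| = 6 and |⟨(0,2)⟩| = 2, so |H| is a multiple of lcm(6, 2) = 6 and divides |G| = 24.
Closing under the operation: H = {(0,0), (0,2), (1,0), (1,2), (2,0), (2,2), (3,0), (3,2), (4,0), (4,2), (5,0), (5,2)}, so |H| = 12.

12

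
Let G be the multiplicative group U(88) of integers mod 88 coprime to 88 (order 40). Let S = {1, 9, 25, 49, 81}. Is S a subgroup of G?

|S| = 5 divides |G| = 40, consistent with Lagrange.
S contains the identity, every element's inverse is in S, and S is closed under ·: it is a subgroup.
In fact S = ⟨81⟩.

Yes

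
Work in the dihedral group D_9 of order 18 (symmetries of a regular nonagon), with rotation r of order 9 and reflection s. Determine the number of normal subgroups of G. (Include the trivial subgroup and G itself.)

G has 16 subgroups. Checking conjugation-invariance by order — order 1: 1/1 normal; order 2: 0/9 normal; order 3: 1/1 normal; order 6: 0/3 normal; order 9: 1/1 normal; order 18: 1/1 normal.
Total normal subgroups: 4.

4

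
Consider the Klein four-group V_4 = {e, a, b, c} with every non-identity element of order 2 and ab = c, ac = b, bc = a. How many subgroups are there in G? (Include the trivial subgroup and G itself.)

5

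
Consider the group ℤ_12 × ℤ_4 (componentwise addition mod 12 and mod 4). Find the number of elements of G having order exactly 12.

An element (a,b) has order lcm(ord(a), ord(b)); count pairs with lcm equal to 12.
Enumerating gives 24 such elements.

24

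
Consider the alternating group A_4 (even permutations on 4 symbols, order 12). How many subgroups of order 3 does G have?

4

|G| = 12 and 3 | 12, so subgroups of order 3 are possible by Lagrange.
The subgroups of order 3 are: {e, (1 2 3), (1 3 2)}; {e, (1 2 4), (1 4 2)}; {e, (1 3 4), (1 4 3)}; {e, (2 3 4), (2 4 3)}.
So G has 4 subgroups of order 3.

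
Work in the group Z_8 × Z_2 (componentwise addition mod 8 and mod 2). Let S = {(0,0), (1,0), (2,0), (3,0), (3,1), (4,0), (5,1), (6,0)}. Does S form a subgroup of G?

(1,0) ∈ S but its inverse (7,0) ∉ S, so S is not a subgroup.

No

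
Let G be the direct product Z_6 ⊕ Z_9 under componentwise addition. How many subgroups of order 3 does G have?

4

|G| = 54 and 3 | 54, so subgroups of order 3 are possible by Lagrange.
The subgroups of order 3 are: {(0,0), (0,3), (0,6)}; {(0,0), (2,0), (4,0)}; {(0,0), (2,3), (4,6)}; {(0,0), (2,6), (4,3)}.
So G has 4 subgroups of order 3.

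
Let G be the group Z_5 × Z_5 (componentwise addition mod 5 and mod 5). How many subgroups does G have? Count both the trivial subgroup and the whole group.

8

|G| = 25, so by Lagrange every subgroup order divides 25. Divisors: 1, 5, 25.
Subgroups by order — order 1: 1; order 5: 6; order 25: 1.
Total: 1 + 6 + 1 = 8.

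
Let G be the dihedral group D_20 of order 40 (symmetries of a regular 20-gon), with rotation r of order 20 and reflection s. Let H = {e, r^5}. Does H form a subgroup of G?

No

r^5 ∈ H but its inverse r^15 ∉ H, so H is not a subgroup.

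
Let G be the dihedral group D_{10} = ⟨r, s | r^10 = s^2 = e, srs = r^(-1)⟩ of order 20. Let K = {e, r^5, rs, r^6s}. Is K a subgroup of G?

Yes

|K| = 4 divides |G| = 20, consistent with Lagrange.
K contains the identity, every element's inverse is in K, and K is closed under ·: it is a subgroup.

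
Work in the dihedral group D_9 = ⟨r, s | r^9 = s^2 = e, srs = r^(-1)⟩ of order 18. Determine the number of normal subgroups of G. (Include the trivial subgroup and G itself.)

4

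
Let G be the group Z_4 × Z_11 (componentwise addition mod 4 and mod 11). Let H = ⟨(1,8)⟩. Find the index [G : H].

1

|⟨(1,8)⟩| = 44 and |G| = 44.
By Lagrange, [G : H] = |G|/|H| = 44/44 = 1.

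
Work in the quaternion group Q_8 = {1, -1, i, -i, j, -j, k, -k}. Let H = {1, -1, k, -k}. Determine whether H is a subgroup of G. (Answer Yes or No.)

|H| = 4 divides |G| = 8, consistent with Lagrange.
H contains the identity, every element's inverse is in H, and H is closed under ·: it is a subgroup.
In fact H = ⟨-k⟩.

Yes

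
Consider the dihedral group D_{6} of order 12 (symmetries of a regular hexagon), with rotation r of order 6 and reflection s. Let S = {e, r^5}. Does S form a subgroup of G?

r^5 ∈ S but its inverse r ∉ S, so S is not a subgroup.

No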